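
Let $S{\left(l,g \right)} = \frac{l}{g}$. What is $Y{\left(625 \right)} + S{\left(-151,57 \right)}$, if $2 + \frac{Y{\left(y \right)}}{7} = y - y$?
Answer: $- \frac{949}{57} \approx -16.649$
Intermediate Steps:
$Y{\left(y \right)} = -14$ ($Y{\left(y \right)} = -14 + 7 \left(y - y\right) = -14 + 7 \cdot 0 = -14 + 0 = -14$)
$Y{\left(625 \right)} + S{\left(-151,57 \right)} = -14 - \frac{151}{57} = - \frac{949}{57}$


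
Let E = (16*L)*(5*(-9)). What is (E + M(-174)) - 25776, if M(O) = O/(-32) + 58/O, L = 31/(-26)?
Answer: -15545359/624 ≈ -24912.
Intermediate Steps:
L = -31/26 (L = 31*(-1/26) = -31/26 ≈ -1.1923)
M(O) = 58/O - O/32 (M(O) = O*(-1/32) + 58/O = -O/32 + 58/O = 58/O - O/32)
E = 11160/13 (E = (16*(-31/26))*(5*(-9)) = -248/13*(-45) = 11160/13 ≈ 858.46)
(E + M(-174)) - 25776 = (11160/13 + (58/(-174) - 1/32*(-174))) - 25776 = (11160/13 + (58*(-1/174) + 87/16)) - 25776 = (11160/13 + (-⅓ + 87/16)) - 25776 = (11160/13 + 245/48) - 25776 = 538865/624 - 25776 = -15545359/624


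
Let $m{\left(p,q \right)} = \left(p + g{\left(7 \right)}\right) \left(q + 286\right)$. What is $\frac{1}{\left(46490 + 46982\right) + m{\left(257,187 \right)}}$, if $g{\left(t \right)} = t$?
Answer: $\frac{1}{218344} \approx 4.5799 \cdot 10^{-6}$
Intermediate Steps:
$m{\left(p,q \right)} = \left(7 + p\right) \left(286 + q\right)$ ($m{\left(p,q \right)} = \left(p + 7\right) \left(q + 286\right) = \left(7 + p\right) \left(286 + q\right)$)
$\frac{1}{\left(46490 + 46982\right) + m{\left(257,187 \right)}} = \frac{1}{\left(46490 + 46982\right) + \left(2002 + 7 \cdot 187 + 286 \cdot 257 + 257 \cdot 187\right)} = \frac{1}{93472 + \left(2002 + 1309 + 73502 + 48059\right)} = \frac{1}{93472 + 124872} = \frac{1}{218344}$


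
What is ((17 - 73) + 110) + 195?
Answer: 249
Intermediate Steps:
((17 - 73) + 110) + 195 = (-56 + 110) + 195 = 54 + 195 = 249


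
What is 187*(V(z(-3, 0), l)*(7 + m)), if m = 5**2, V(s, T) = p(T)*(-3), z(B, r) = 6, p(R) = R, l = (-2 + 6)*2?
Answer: -143616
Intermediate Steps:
l = 8 (l = 4*2 = 8)
V(s, T) = -3*T (V(s, T) = T*(-3) = -3*T)
m = 25
187*(V(z(-3, 0), l)*(7 + m)) = 187*((-3*8)*(7 + 25)) = 187*(-24*32) = 187*(-768) = -143616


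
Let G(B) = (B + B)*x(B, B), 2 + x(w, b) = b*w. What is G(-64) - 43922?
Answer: -567954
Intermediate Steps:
x(w, b) = -2 + b*w
G(B) = 2*B*(-2 + B²) (G(B) = (B + B)*(-2 + B*B) = (2*B)*(-2 + B²) = 2*B*(-2 + B²))
G(-64) - 43922 = 2*(-64)*(-2 + (-64)²) - 43922 = 2*(-64)*(-2 + 4096) - 43922 = 2*(-64)*4094 - 43922 = -524032 - 43922 = -567954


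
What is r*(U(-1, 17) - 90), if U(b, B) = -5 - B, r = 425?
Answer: -47600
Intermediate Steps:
r*(U(-1, 17) - 90) = 425*((-5 - 1*17) - 90) = 425*((-5 - 17) - 90) = 425*(-22 - 90) = 425*(-112) = -47600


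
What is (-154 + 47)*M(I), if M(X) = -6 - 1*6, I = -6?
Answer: 1284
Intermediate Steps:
M(X) = -12 (M(X) = -6 - 6 = -12)
(-154 + 47)*M(I) = (-154 + 47)*(-12) = -107*(-12) = 1284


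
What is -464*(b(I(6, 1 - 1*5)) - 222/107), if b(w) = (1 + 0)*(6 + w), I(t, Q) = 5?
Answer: -443120/107 ≈ -4141.3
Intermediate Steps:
b(w) = 6 + w (b(w) = 1*(6 + w) = 6 + w)
-464*(b(I(6, 1 - 1*5)) - 222/107) = -464*((6 + 5) - 222/107) = -464*(11 - 222*1/107) = -464*(11 - 222/107) = -464*955/107 = -443120/107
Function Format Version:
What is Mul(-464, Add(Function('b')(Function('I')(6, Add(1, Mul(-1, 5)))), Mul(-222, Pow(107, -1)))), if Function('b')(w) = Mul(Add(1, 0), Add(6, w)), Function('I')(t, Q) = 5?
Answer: Rational(-443120, 107) ≈ -4141.3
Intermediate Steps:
Function('b')(w) = Add(6, w) (Function('b')(w) = Mul(1, Add(6, w)) = Add(6, w))
Mul(-464, Add(Function('b')(Function('I')(6, Add(1, Mul(-1, 5)))), Mul(-222, Pow(107, -1)))) = Mul(-464, Add(Add(6, 5), Mul(-222, Pow(107, -1)))) = Mul(-464, Add(11, Mul(-222, Rational(1, 107)))) = Mul(-464, Add(11, Rational(-222, 107))) = Mul(-464, Rational(955, 107)) = Rational(-443120, 107)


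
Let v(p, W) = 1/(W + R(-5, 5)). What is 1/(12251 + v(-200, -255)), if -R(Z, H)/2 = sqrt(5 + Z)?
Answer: 255/3124004 ≈ 8.1626e-5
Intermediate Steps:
R(Z, H) = -2*sqrt(5 + Z)
v(p, W) = 1/W (v(p, W) = 1/(W - 2*sqrt(5 - 5)) = 1/(W - 2*sqrt(0)) = 1/(W - 2*0) = 1/(W + 0) = 1/W)
1/(12251 + v(-200, -255)) = 1/(12251 + 1/(-255)) = 1/(12251 - 1/255) = 1/(3124004/255) = 255/3124004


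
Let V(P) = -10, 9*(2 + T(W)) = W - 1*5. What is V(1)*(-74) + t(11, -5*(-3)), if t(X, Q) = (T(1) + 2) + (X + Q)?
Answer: 6890/9 ≈ 765.56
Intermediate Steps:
T(W) = -23/9 + W/9 (T(W) = -2 + (W - 1*5)/9 = -2 + (W - 5)/9 = -2 + (-5 + W)/9 = -2 + (-5/9 + W/9) = -23/9 + W/9)
t(X, Q) = -4/9 + Q + X (t(X, Q) = ((-23/9 + (1/9)*1) + 2) + (X + Q) = ((-23/9 + 1/9) + 2) + (Q + X) = (-22/9 + 2) + (Q + X) = -4/9 + (Q + X) = -4/9 + Q + X)
V(1)*(-74) + t(11, -5*(-3)) = -10*(-74) + (-4/9 - 5*(-3) + 11) = 740 + (-4/9 + 15 + 11) = 740 + 230/9 = 6890/9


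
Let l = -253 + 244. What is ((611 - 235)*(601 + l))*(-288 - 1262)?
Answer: -345017600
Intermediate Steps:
l = -9
((611 - 235)*(601 + l))*(-288 - 1262) = ((611 - 235)*(601 - 9))*(-288 - 1262) = (376*592)*(-1550) = 222592*(-1550) = -345017600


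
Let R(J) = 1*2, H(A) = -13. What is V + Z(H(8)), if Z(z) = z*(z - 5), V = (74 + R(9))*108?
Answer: 8442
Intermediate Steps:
R(J) = 2
V = 8208 (V = (74 + 2)*108 = 76*108 = 8208)
Z(z) = z*(-5 + z)
V + Z(H(8)) = 8208 - 13*(-5 - 13) = 8208 - 13*(-18) = 8208 + 234 = 8442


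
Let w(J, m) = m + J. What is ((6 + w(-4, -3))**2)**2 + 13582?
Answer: 13583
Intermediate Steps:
w(J, m) = J + m
((6 + w(-4, -3))**2)**2 + 13582 = ((6 + (-4 - 3))**2)**2 + 13582 = ((6 - 7)**2)**2 + 13582 = ((-1)**2)**2 + 13582 = 1**2 + 13582 = 1 + 13582 = 13583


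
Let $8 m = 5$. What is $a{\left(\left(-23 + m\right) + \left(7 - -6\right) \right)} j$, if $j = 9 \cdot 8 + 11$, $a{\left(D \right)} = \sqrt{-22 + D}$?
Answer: $\frac{83 i \sqrt{502}}{4} \approx 464.91 i$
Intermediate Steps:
$m = \frac{5}{8}$ ($m = \frac{1}{8} \cdot 5 = \frac{5}{8} \approx 0.625$)
$j = 83$ ($j = 72 + 11 = 83$)
$a{\left(\left(-23 + m\right) + \left(7 - -6\right) \right)} j = \sqrt{-22 + \left(\left(-23 + \frac{5}{8}\right) + \left(7 - -6\right)\right)} 83 = \sqrt{-22 + \left(- \frac{179}{8} + \left(7 + 6\right)\right)} 83 = \sqrt{-22 + \left(- \frac{179}{8} + 13\right)} 83 = \sqrt{-22 - \frac{75}{8}} \cdot 83 = \sqrt{- \frac{251}{8}} \cdot 83 = \frac{i \sqrt{502}}{4} \cdot 83 = \frac{83 i \sqrt{502}}{4}$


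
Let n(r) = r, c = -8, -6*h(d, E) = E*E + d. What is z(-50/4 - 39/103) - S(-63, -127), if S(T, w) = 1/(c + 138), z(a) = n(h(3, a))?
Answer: -465898913/16550040 ≈ -28.151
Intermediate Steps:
h(d, E) = -d/6 - E²/6 (h(d, E) = -(E*E + d)/6 = -(E² + d)/6 = -(d + E²)/6 = -d/6 - E²/6)
z(a) = -½ - a²/6 (z(a) = -⅙*3 - a²/6 = -½ - a²/6)
S(T, w) = 1/130 (S(T, w) = 1/(-8 + 138) = 1/130)
z(-50/4 - 39/103) - S(-63, -127) = (-½ - (-50/4 - 39/103)²/6) - 1*1/130 = (-½ - (-50*¼ - 39*1/103)²/6) - 1/130 = (-½ - (-25/2 - 39/103)²/6) - 1/130 = (-½ - (-2653/206)²/6) - 1/130 = (-½ - ⅙*7038409/42436) - 1/130 = (-½ - 7038409/254616) - 1/130 = -7165717/254616 - 1/130 = -465898913/16550040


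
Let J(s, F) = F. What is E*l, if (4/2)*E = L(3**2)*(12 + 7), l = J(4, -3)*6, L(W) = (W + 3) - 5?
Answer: -1197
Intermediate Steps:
L(W) = -2 + W (L(W) = (3 + W) - 5 = -2 + W)
l = -18 (l = -3*6 = -18)
E = 133/2 (E = ((-2 + 3**2)*(12 + 7))/2 = ((-2 + 9)*19)/2 = (7*19)/2 = (1/2)*133 = 133/2 ≈ 66.500)
E*l = (133/2)*(-18) = -1197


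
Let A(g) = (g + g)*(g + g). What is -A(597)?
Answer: -1425636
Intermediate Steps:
A(g) = 4*g² (A(g) = (2*g)*(2*g) = 4*g²)
-A(597) = -4*597² = -4*356409 = -1*1425636 = -1425636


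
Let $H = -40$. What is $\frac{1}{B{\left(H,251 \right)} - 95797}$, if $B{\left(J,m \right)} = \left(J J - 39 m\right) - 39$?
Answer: $- \frac{1}{104025} \approx -9.6131 \cdot 10^{-6}$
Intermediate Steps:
$B{\left(J,m \right)} = -39 + J^{2} - 39 m$ ($B{\left(J,m \right)} = \left(J^{2} - 39 m\right) - 39 = -39 + J^{2} - 39 m$)
$\frac{1}{B{\left(H,251 \right)} - 95797} = \frac{1}{\left(-39 + \left(-40\right)^{2} - 9789\right) - 95797} = \frac{1}{\left(-39 + 1600 - 9789\right) - 95797} = \frac{1}{-8228 - 95797} = \frac{1}{-104025} = - \frac{1}{104025}$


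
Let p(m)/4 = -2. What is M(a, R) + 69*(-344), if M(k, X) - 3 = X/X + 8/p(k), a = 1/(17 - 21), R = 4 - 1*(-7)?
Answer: -23733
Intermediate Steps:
R = 11 (R = 4 + 7 = 11)
p(m) = -8 (p(m) = 4*(-2) = -8)
a = -¼ (a = 1/(-4) = -¼ ≈ -0.25000)
M(k, X) = 3 (M(k, X) = 3 + (X/X + 8/(-8)) = 3 + (1 + 8*(-⅛)) = 3 + (1 - 1) = 3 + 0 = 3)
M(a, R) + 69*(-344) = 3 + 69*(-344) = 3 - 23736 = -23733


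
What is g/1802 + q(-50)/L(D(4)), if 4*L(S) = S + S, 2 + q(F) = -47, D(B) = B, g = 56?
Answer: -44093/1802 ≈ -24.469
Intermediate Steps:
q(F) = -49 (q(F) = -2 - 47 = -49)
L(S) = S/2 (L(S) = (S + S)/4 = (2*S)/4 = S/2)
g/1802 + q(-50)/L(D(4)) = 56/1802 - 49/((½)*4) = 56*(1/1802) - 49/2 = 28/901 - 49*½ = 28/901 - 49/2 = -44093/1802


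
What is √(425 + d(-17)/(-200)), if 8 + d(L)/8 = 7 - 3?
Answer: 3*√1181/5 ≈ 20.619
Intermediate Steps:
d(L) = -32 (d(L) = -64 + 8*(7 - 3) = -64 + 8*4 = -64 + 32 = -32)
√(425 + d(-17)/(-200)) = √(425 - 32/(-200)) = √(425 - 32*(-1/200)) = √(425 + 4/25) = √(10629/25) = 3*√1181/5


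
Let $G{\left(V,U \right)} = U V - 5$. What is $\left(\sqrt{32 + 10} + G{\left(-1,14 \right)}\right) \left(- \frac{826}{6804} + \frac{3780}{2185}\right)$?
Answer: $- \frac{341633}{11178} + \frac{341633 \sqrt{42}}{212382} \approx -20.138$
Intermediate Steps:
$G{\left(V,U \right)} = -5 + U V$
$\left(\sqrt{32 + 10} + G{\left(-1,14 \right)}\right) \left(- \frac{826}{6804} + \frac{3780}{2185}\right) = \left(\sqrt{32 + 10} + \left(-5 + 14 \left(-1\right)\right)\right) \left(- \frac{826}{6804} + \frac{3780}{2185}\right) = \left(\sqrt{42} - 19\right) \left(\left(-826\right) \frac{1}{6804} + 3780 \cdot \frac{1}{2185}\right) = \left(\sqrt{42} - 19\right) \left(- \frac{59}{486} + \frac{756}{437}\right) = \left(-19 + \sqrt{42}\right) \frac{341633}{212382} = - \frac{341633}{11178} + \frac{341633 \sqrt{42}}{212382}$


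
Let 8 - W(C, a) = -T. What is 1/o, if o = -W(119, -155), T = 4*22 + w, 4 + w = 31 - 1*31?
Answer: -1/92 ≈ -0.010870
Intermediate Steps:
w = -4 (w = -4 + (31 - 1*31) = -4 + (31 - 31) = -4 + 0 = -4)
T = 84 (T = 4*22 - 4 = 88 - 4 = 84)
W(C, a) = 92 (W(C, a) = 8 - (-1)*84 = 8 - 1*(-84) = 8 + 84 = 92)
o = -92 (o = -1*92 = -92)
1/o = 1/(-92) = -1/92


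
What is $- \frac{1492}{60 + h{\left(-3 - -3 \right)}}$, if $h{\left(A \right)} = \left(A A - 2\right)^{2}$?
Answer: $- \frac{373}{16} \approx -23.313$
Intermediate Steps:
$h{\left(A \right)} = \left(-2 + A^{2}\right)^{2}$ ($h{\left(A \right)} = \left(A^{2} - 2\right)^{2} = \left(-2 + A^{2}\right)^{2}$)
$- \frac{1492}{60 + h{\left(-3 - -3 \right)}} = - \frac{1492}{60 + \left(-2 + \left(-3 - -3\right)^{2}\right)^{2}} = - \frac{1492}{60 + \left(-2 + \left(-3 + 3\right)^{2}\right)^{2}} = - \frac{1492}{60 + \left(-2 + 0^{2}\right)^{2}} = - \frac{1492}{60 + \left(-2 + 0\right)^{2}} = - \frac{1492}{60 + \left(-2\right)^{2}} = - \frac{1492}{60 + 4} = - \frac{1492}{64} = \left(-1492\right) \frac{1}{64} = - \frac{373}{16}$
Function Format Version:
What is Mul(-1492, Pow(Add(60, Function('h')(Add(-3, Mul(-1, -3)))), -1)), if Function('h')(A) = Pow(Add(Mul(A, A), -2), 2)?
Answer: Rational(-373, 16) ≈ -23.313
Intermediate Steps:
Function('h')(A) = Pow(Add(-2, Pow(A, 2)), 2) (Function('h')(A) = Pow(Add(Pow(A, 2), -2), 2) = Pow(Add(-2, Pow(A, 2)), 2))
Mul(-1492, Pow(Add(60, Function('h')(Add(-3, Mul(-1, -3)))), -1)) = Mul(-1492, Pow(Add(60, Pow(Add(-2, Pow(Add(-3, Mul(-1, -3)), 2)), 2)), -1)) = Mul(-1492, Pow(Add(60, Pow(Add(-2, Pow(Add(-3, 3), 2)), 2)), -1)) = Mul(-1492, Pow(Add(60, Pow(Add(-2, Pow(0, 2)), 2)), -1)) = Mul(-1492, Pow(Add(60, Pow(Add(-2, 0), 2)), -1)) = Mul(-1492, Pow(Add(60, Pow(-2, 2)), -1)) = Mul(-1492, Pow(Add(60, 4), -1)) = Mul(-1492, Pow(64, -1)) = Mul(-1492, Rational(1, 64)) = Rational(-373, 16)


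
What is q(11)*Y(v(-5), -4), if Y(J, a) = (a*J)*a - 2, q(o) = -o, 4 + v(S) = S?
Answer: 1606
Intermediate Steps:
v(S) = -4 + S
Y(J, a) = -2 + J*a**2 (Y(J, a) = (J*a)*a - 2 = J*a**2 - 2 = -2 + J*a**2)
q(11)*Y(v(-5), -4) = (-1*11)*(-2 + (-4 - 5)*(-4)**2) = -11*(-2 - 9*16) = -11*(-2 - 144) = -11*(-146) = 1606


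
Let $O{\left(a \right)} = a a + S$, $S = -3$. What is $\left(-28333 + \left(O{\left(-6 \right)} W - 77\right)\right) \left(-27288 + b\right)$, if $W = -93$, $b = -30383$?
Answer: $1815425409$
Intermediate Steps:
$O{\left(a \right)} = -3 + a^{2}$ ($O{\left(a \right)} = a a - 3 = a^{2} - 3 = -3 + a^{2}$)
$\left(-28333 + \left(O{\left(-6 \right)} W - 77\right)\right) \left(-27288 + b\right) = \left(-28333 + \left(\left(-3 + \left(-6\right)^{2}\right) \left(-93\right) - 77\right)\right) \left(-27288 - 30383\right) = \left(-28333 + \left(\left(-3 + 36\right) \left(-93\right) - 77\right)\right) \left(-57671\right) = \left(-28333 + \left(33 \left(-93\right) - 77\right)\right) \left(-57671\right) = \left(-28333 - 3146\right) \left(-57671\right) = \left(-31479\right) \left(-57671\right) = 1815425409$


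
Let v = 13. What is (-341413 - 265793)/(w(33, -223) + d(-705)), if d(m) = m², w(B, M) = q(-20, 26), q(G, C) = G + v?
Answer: -303603/248509 ≈ -1.2217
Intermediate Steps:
q(G, C) = 13 + G (q(G, C) = G + 13 = 13 + G)
w(B, M) = -7 (w(B, M) = 13 - 20 = -7)
(-341413 - 265793)/(w(33, -223) + d(-705)) = (-341413 - 265793)/(-7 + (-705)²) = -607206/(-7 + 497025) = -607206/497018 = -607206*1/497018 = -303603/248509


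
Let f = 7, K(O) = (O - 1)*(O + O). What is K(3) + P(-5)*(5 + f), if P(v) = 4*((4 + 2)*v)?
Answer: -1428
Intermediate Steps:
K(O) = 2*O*(-1 + O) (K(O) = (-1 + O)*(2*O) = 2*O*(-1 + O))
P(v) = 24*v (P(v) = 4*(6*v) = 24*v)
K(3) + P(-5)*(5 + f) = 2*3*(-1 + 3) + (24*(-5))*(5 + 7) = 2*3*2 - 120*12 = 12 - 1440 = -1428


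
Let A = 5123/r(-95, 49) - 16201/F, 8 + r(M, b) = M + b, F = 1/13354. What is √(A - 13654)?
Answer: I*√70101256530/18 ≈ 14709.0*I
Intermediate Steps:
F = 1/13354 ≈ 7.4884e-5
r(M, b) = -8 + M + b (r(M, b) = -8 + (M + b) = -8 + M + b)
A = -11682805439/54 (A = 5123/(-8 - 95 + 49) - 16201/1/13354 = 5123/(-54) - 16201*13354 = 5123*(-1/54) - 216348154 = -5123/54 - 216348154 = -11682805439/54 ≈ -2.1635e+8)
√(A - 13654) = √(-11682805439/54 - 13654) = √(-11683542755/54) = I*√70101256530/18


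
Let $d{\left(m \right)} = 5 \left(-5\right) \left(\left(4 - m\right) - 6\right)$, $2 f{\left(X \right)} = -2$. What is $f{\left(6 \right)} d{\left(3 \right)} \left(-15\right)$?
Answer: $1875$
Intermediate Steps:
$f{\left(X \right)} = -1$ ($f{\left(X \right)} = \frac{1}{2} \left(-2\right) = -1$)
$d{\left(m \right)} = 50 + 25 m$ ($d{\left(m \right)} = - 25 \left(\left(4 - m\right) - 6\right) = - 25 \left(-2 - m\right) = 50 + 25 m$)
$f{\left(6 \right)} d{\left(3 \right)} \left(-15\right) = - (50 + 25 \cdot 3) \left(-15\right) = - (50 + 75) \left(-15\right) = \left(-1\right) 125 \left(-15\right) = \left(-125\right) \left(-15\right) = 1875$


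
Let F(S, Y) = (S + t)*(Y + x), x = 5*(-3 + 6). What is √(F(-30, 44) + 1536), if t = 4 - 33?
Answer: I*√1945 ≈ 44.102*I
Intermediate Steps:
t = -29
x = 15 (x = 5*3 = 15)
F(S, Y) = (-29 + S)*(15 + Y) (F(S, Y) = (S - 29)*(Y + 15) = (-29 + S)*(15 + Y))
√(F(-30, 44) + 1536) = √((-435 - 29*44 + 15*(-30) - 30*44) + 1536) = √((-435 - 1276 - 450 - 1320) + 1536) = √(-3481 + 1536) = √(-1945) = I*√1945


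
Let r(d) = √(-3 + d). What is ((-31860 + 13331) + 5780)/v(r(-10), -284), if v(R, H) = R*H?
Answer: -12749*I*√13/3692 ≈ -12.45*I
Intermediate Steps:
v(R, H) = H*R
((-31860 + 13331) + 5780)/v(r(-10), -284) = ((-31860 + 13331) + 5780)/((-284*√(-3 - 10))) = (-18529 + 5780)/((-284*I*√13)) = -12749*I*√13/3692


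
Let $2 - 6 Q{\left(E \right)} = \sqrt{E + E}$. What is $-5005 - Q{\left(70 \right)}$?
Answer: $- \frac{15016}{3} + \frac{\sqrt{35}}{3} \approx -5003.4$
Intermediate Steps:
$Q{\left(E \right)} = \frac{1}{3} - \frac{\sqrt{2} \sqrt{E}}{6}$ ($Q{\left(E \right)} = \frac{1}{3} - \frac{\sqrt{E + E}}{6} = \frac{1}{3} - \frac{\sqrt{2 E}}{6} = \frac{1}{3} - \frac{\sqrt{2} \sqrt{E}}{6}$)
$-5005 - Q{\left(70 \right)} = -5005 - \left(\frac{1}{3} - \frac{\sqrt{2} \sqrt{70}}{6}\right) = -5005 - \left(\frac{1}{3} - \frac{\sqrt{35}}{3}\right) = - \frac{15016}{3} + \frac{\sqrt{35}}{3}$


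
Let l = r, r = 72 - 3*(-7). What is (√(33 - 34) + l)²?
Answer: (93 + I)² ≈ 8648.0 + 186.0*I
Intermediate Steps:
r = 93 (r = 72 + 21 = 93)
l = 93
(√(33 - 34) + l)² = (√(33 - 34) + 93)² = (√(-1) + 93)² = (I + 93)² = (93 + I)²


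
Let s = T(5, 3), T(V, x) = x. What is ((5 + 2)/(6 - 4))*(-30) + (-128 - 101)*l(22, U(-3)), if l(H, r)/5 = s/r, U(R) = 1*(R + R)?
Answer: 935/2 ≈ 467.50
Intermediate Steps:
s = 3
U(R) = 2*R (U(R) = 1*(2*R) = 2*R)
l(H, r) = 15/r (l(H, r) = 5*(3/r) = 15/r)
((5 + 2)/(6 - 4))*(-30) + (-128 - 101)*l(22, U(-3)) = ((5 + 2)/(6 - 4))*(-30) + (-128 - 101)*(15/((2*(-3)))) = (7/2)*(-30) - 3435/(-6) = (7*(1/2))*(-30) - 3435*(-1)/6 = (7/2)*(-30) - 229*(-5/2) = -105 + 1145/2 = 935/2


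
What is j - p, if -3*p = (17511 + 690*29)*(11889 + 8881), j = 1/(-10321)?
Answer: 2681090195189/10321 ≈ 2.5977e+8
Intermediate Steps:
j = -1/10321 ≈ -9.6890e-5
p = -259770390 (p = -(17511 + 690*29)*(11889 + 8881)/3 = -(17511 + 20010)*20770/3 = -12507*20770 = -⅓*779311170 = -259770390)
j - p = -1/10321 - 1*(-259770390) = -1/10321 + 259770390 = 2681090195189/10321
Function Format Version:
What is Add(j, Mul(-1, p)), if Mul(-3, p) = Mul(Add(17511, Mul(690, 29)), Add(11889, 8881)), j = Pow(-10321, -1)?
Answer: Rational(2681090195189, 10321) ≈ 2.5977e+8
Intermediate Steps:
j = Rational(-1, 10321) ≈ -9.6890e-5
p = -259770390 (p = Mul(Rational(-1, 3), Mul(Add(17511, Mul(690, 29)), Add(11889, 8881))) = Mul(Rational(-1, 3), Mul(Add(17511, 20010), 20770)) = Mul(Rational(-1, 3), Mul(37521, 20770)) = Mul(Rational(-1, 3), 779311170) = -259770390)
Add(j, Mul(-1, p)) = Add(Rational(-1, 10321), Mul(-1, -259770390)) = Add(Rational(-1, 10321), 259770390) = Rational(2681090195189, 10321)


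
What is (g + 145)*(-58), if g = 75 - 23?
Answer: -11426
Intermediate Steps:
g = 52
(g + 145)*(-58) = (52 + 145)*(-58) = 197*(-58) = -11426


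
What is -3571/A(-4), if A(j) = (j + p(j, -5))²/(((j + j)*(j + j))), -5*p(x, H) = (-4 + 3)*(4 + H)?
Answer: -5713600/441 ≈ -12956.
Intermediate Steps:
p(x, H) = ⅘ + H/5 (p(x, H) = -(-4 + 3)*(4 + H)/5 = -(-1)*(4 + H)/5 = -(-4 - H)/5 = ⅘ + H/5)
A(j) = (-⅕ + j)²/(4*j²) (A(j) = (j + (⅘ + (⅕)*(-5)))²/(((j + j)*(j + j))) = (j + (⅘ - 1))²/(((2*j)*(2*j))) = (j - ⅕)²/((4*j²)) = (-⅕ + j)²*(1/(4*j²)) = (-⅕ + j)²/(4*j²))
-3571/A(-4) = -3571*1600/(-1 + 5*(-4))² = -3571*1600/(-1 - 20)² = -3571/((1/100)*(1/16)*(-21)²) = -3571/((1/100)*(1/16)*441) = -3571/441/1600 = -3571*1600/441 = -5713600/441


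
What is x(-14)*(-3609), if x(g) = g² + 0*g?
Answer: -707364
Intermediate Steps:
x(g) = g² (x(g) = g² + 0 = g²)
x(-14)*(-3609) = (-14)²*(-3609) = 196*(-3609) = -707364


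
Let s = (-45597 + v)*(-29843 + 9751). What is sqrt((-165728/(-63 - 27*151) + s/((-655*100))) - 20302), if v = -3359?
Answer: I*sqrt(1801518143060290)/225975 ≈ 187.83*I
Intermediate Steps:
s = 983623952 (s = (-45597 - 3359)*(-29843 + 9751) = -48956*(-20092) = 983623952)
sqrt((-165728/(-63 - 27*151) + s/((-655*100))) - 20302) = sqrt((-165728/(-63 - 27*151) + 983623952/((-655*100))) - 20302) = sqrt((-165728/(-63 - 4077) + 983623952/(-65500)) - 20302) = sqrt((-165728/(-4140) + 983623952*(-1/65500)) - 20302) = sqrt((-165728*(-1/4140) - 245905988/16375) - 20302) = sqrt((41432/1035 - 245905988/16375) - 20302) = sqrt(-50766849716/3389625 - 20302) = sqrt(-119583016466/3389625) = I*sqrt(1801518143060290)/225975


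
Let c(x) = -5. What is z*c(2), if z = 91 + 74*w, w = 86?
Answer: -32275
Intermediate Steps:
z = 6455 (z = 91 + 74*86 = 91 + 6364 = 6455)
z*c(2) = 6455*(-5) = -32275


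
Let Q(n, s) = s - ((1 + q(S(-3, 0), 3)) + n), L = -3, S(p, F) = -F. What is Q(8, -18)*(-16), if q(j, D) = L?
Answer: 384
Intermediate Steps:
q(j, D) = -3
Q(n, s) = 2 + s - n (Q(n, s) = s - ((1 - 3) + n) = s - (-2 + n) = s + (2 - n) = 2 + s - n)
Q(8, -18)*(-16) = (2 - 18 - 1*8)*(-16) = (2 - 18 - 8)*(-16) = -24*(-16) = 384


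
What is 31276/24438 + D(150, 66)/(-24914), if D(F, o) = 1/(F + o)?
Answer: 28051565431/21918539952 ≈ 1.2798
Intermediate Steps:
31276/24438 + D(150, 66)/(-24914) = 31276/24438 + 1/((150 + 66)*(-24914)) = 31276*(1/24438) - 1/24914/216 = 15638/12219 + (1/216)*(-1/24914) = 15638/12219 - 1/5381424 = 28051565431/21918539952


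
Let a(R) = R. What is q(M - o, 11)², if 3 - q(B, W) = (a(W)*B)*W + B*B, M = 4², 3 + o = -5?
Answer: 12089529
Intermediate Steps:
o = -8 (o = -3 - 5 = -8)
M = 16
q(B, W) = 3 - B² - B*W² (q(B, W) = 3 - ((W*B)*W + B*B) = 3 - ((B*W)*W + B²) = 3 - (B*W² + B²) = 3 - (B² + B*W²) = 3 + (-B² - B*W²) = 3 - B² - B*W²)
q(M - o, 11)² = (3 - (16 - 1*(-8))² - 1*(16 - 1*(-8))*11²)² = (3 - (16 + 8)² - 1*(16 + 8)*121)² = (3 - 1*24² - 1*24*121)² = (3 - 1*576 - 2904)² = (3 - 576 - 2904)² = (-3477)² = 12089529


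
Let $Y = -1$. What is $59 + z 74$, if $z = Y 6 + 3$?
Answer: $-163$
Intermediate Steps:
$z = -3$ ($z = \left(-1\right) 6 + 3 = -6 + 3 = -3$)
$59 + z 74 = 59 - 222 = -163$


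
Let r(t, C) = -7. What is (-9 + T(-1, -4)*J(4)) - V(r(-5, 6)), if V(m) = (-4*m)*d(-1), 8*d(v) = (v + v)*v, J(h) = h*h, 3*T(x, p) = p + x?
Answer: -128/3 ≈ -42.667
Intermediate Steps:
T(x, p) = p/3 + x/3 (T(x, p) = (p + x)/3 = p/3 + x/3)
J(h) = h²
d(v) = v²/4 (d(v) = ((v + v)*v)/8 = ((2*v)*v)/8 = (2*v²)/8 = v²/4)
V(m) = -m (V(m) = (-4*m)*((¼)*(-1)²) = (-4*m)*((¼)*1) = -4*m*(¼) = -m)
(-9 + T(-1, -4)*J(4)) - V(r(-5, 6)) = (-9 + ((⅓)*(-4) + (⅓)*(-1))*4²) - (-1)*(-7) = (-9 + (-4/3 - ⅓)*16) - 1*7 = (-9 - 5/3*16) - 7 = (-9 - 80/3) - 7 = -107/3 - 7 = -128/3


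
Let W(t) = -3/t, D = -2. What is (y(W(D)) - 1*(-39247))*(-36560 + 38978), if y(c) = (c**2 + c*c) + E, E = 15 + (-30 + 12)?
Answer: 94902873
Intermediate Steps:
E = -3 (E = 15 - 18 = -3)
y(c) = -3 + 2*c**2 (y(c) = (c**2 + c*c) - 3 = (c**2 + c**2) - 3 = 2*c**2 - 3 = -3 + 2*c**2)
(y(W(D)) - 1*(-39247))*(-36560 + 38978) = ((-3 + 2*(-3/(-2))**2) - 1*(-39247))*(-36560 + 38978) = ((-3 + 2*(-3*(-1/2))**2) + 39247)*2418 = ((-3 + 2*(3/2)**2) + 39247)*2418 = ((-3 + 2*(9/4)) + 39247)*2418 = ((-3 + 9/2) + 39247)*2418 = (3/2 + 39247)*2418 = (78497/2)*2418 = 94902873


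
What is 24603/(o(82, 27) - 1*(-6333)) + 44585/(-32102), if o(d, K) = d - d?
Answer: 169149567/67767322 ≈ 2.4960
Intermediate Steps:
o(d, K) = 0
24603/(o(82, 27) - 1*(-6333)) + 44585/(-32102) = 24603/(0 - 1*(-6333)) + 44585/(-32102) = 24603/(0 + 6333) + 44585*(-1/32102) = 24603/6333 - 44585/32102 = 24603*(1/6333) - 44585/32102 = 8201/2111 - 44585/32102 = 169149567/67767322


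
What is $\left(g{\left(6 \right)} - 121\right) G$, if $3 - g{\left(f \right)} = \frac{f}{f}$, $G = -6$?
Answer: $714$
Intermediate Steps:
$g{\left(f \right)} = 2$ ($g{\left(f \right)} = 3 - \frac{f}{f} = 3 - 1 = 2$)
$\left(g{\left(6 \right)} - 121\right) G = \left(2 - 121\right) \left(-6\right) = \left(-119\right) \left(-6\right) = 714$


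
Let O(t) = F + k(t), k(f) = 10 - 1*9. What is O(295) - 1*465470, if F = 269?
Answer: -465200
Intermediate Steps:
k(f) = 1 (k(f) = 10 - 9 = 1)
O(t) = 270 (O(t) = 269 + 1 = 270)
O(295) - 1*465470 = 270 - 1*465470 = 270 - 465470 = -465200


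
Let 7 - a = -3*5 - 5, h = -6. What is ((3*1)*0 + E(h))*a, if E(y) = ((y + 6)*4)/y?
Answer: 0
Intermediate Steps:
a = 27 (a = 7 - (-3*5 - 5) = 7 - (-15 - 5) = 7 - 1*(-20) = 7 + 20 = 27)
E(y) = (24 + 4*y)/y (E(y) = ((6 + y)*4)/y = (24 + 4*y)/y)
((3*1)*0 + E(h))*a = ((3*1)*0 + (4 + 24/(-6)))*27 = (3*0 + (4 + 24*(-⅙)))*27 = (0 + (4 - 4))*27 = (0 + 0)*27 = 0*27 = 0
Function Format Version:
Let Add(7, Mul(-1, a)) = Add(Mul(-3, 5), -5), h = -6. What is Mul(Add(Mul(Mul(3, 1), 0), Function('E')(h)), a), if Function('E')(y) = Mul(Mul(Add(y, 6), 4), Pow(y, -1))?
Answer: 0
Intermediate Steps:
a = 27 (a = Add(7, Mul(-1, Add(Mul(-3, 5), -5))) = Add(7, Mul(-1, Add(-15, -5))) = Add(7, Mul(-1, -20)) = Add(7, 20) = 27)
Function('E')(y) = Mul(Pow(y, -1), Add(24, Mul(4, y))) (Function('E')(y) = Mul(Mul(Add(6, y), 4), Pow(y, -1)) = Mul(Add(24, Mul(4, y)), Pow(y, -1)) = Mul(Pow(y, -1), Add(24, Mul(4, y))))
Mul(Add(Mul(Mul(3, 1), 0), Function('E')(h)), a) = Mul(Add(Mul(Mul(3, 1), 0), Add(4, Mul(24, Pow(-6, -1)))), 27) = Mul(Add(Mul(3, 0), Add(4, Mul(24, Rational(-1, 6)))), 27) = Mul(Add(0, Add(4, -4)), 27) = Mul(Add(0, 0), 27) = Mul(0, 27) = 0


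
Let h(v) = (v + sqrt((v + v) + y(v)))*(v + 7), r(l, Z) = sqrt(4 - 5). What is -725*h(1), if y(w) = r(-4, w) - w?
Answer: -5800 - 5800*sqrt(1 + I) ≈ -12172.0 - 2639.5*I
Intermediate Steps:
r(l, Z) = I (r(l, Z) = sqrt(-1) = I)
y(w) = I - w
h(v) = (7 + v)*(v + sqrt(I + v)) (h(v) = (v + sqrt((v + v) + (I - v)))*(v + 7) = (v + sqrt(2*v + (I - v)))*(7 + v) = (v + sqrt(I + v))*(7 + v) = (7 + v)*(v + sqrt(I + v)))
-725*h(1) = -725*(1**2 + 7*1 + 7*sqrt(I + 1) + 1*sqrt(I + 1)) = -725*(1 + 7 + 7*sqrt(1 + I) + 1*sqrt(1 + I)) = -725*(1 + 7 + 7*sqrt(1 + I) + sqrt(1 + I)) = -725*(8 + 8*sqrt(1 + I)) = -5800 - 5800*sqrt(1 + I)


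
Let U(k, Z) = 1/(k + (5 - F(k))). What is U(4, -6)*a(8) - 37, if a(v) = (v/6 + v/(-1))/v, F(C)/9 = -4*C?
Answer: -33971/918 ≈ -37.005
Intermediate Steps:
F(C) = -36*C (F(C) = 9*(-4*C) = -36*C)
a(v) = -5/6 (a(v) = (v*(1/6) + v*(-1))/v = (v/6 - v)/v = (-5*v/6)/v = -5/6)
U(k, Z) = 1/(5 + 37*k) (U(k, Z) = 1/(k + (5 - (-36)*k)) = 1/(k + (5 + 36*k)) = 1/(5 + 37*k))
U(4, -6)*a(8) - 37 = -5/6/(5 + 37*4) - 37 = -5/6/(5 + 148) - 37 = -5/6/153 - 37 = (1/153)*(-5/6) - 37 = -5/918 - 37 = -33971/918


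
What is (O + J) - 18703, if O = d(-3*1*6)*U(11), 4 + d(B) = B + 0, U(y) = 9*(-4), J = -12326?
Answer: -30237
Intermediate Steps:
U(y) = -36
d(B) = -4 + B (d(B) = -4 + (B + 0) = -4 + B)
O = 792 (O = (-4 - 3*1*6)*(-36) = (-4 - 3*6)*(-36) = (-4 - 18)*(-36) = -22*(-36) = 792)
(O + J) - 18703 = (792 - 12326) - 18703 = -11534 - 18703 = -30237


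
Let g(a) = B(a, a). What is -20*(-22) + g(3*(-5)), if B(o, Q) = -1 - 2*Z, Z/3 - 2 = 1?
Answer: 421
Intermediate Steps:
Z = 9 (Z = 6 + 3*1 = 6 + 3 = 9)
B(o, Q) = -19 (B(o, Q) = -1 - 2*9 = -1 - 18 = -19)
g(a) = -19
-20*(-22) + g(3*(-5)) = -20*(-22) - 19 = 440 - 19 = 421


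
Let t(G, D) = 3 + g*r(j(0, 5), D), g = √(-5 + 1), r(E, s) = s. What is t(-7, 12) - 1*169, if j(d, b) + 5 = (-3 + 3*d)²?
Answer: -166 + 24*I ≈ -166.0 + 24.0*I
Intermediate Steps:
j(d, b) = -5 + (-3 + 3*d)²
g = 2*I (g = √(-4) = 2*I ≈ 2.0*I)
t(G, D) = 3 + 2*I*D (t(G, D) = 3 + (2*I)*D = 3 + 2*I*D)
t(-7, 12) - 1*169 = (3 + 2*I*12) - 1*169 = (3 + 24*I) - 169 = -166 + 24*I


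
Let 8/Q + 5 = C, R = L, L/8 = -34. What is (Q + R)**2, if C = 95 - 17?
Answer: 393943104/5329 ≈ 73924.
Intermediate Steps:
L = -272 (L = 8*(-34) = -272)
R = -272
C = 78
Q = 8/73 (Q = 8/(-5 + 78) = 8/73 ≈ 0.10959)
(Q + R)**2 = (8/73 - 272)**2 = (-19848/73)**2 = 393943104/5329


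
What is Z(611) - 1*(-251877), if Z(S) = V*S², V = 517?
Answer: 193258834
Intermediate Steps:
Z(S) = 517*S²
Z(611) - 1*(-251877) = 517*611² - 1*(-251877) = 517*373321 + 251877 = 193006957 + 251877 = 193258834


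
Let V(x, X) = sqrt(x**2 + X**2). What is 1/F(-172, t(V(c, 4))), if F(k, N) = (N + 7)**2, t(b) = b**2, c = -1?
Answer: 1/576 ≈ 0.0017361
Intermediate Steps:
V(x, X) = sqrt(X**2 + x**2)
F(k, N) = (7 + N)**2
1/F(-172, t(V(c, 4))) = 1/((7 + (sqrt(4**2 + (-1)**2))**2)**2) = 1/((7 + (sqrt(16 + 1))**2)**2) = 1/((7 + (sqrt(17))**2)**2) = 1/((7 + 17)**2) = 1/(24**2) = 1/576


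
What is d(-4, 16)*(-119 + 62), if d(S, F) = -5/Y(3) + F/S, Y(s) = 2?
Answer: 741/2 ≈ 370.50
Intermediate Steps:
d(S, F) = -5/2 + F/S
d(-4, 16)*(-119 + 62) = (-5/2 + 16/(-4))*(-119 + 62) = (-5/2 + 16*(-¼))*(-57) = (-5/2 - 4)*(-57) = -13/2*(-57) = 741/2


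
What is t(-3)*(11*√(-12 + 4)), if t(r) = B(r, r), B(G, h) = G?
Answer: -66*I*√2 ≈ -93.338*I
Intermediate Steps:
t(r) = r
t(-3)*(11*√(-12 + 4)) = -33*√(-12 + 4) = -33*√(-8) = -33*2*I*√2 = -66*I*√2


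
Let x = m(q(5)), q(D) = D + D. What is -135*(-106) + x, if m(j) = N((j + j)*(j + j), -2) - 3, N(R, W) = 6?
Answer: 14313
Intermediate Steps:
q(D) = 2*D
m(j) = 3 (m(j) = 6 - 3 = 3)
x = 3
-135*(-106) + x = -135*(-106) + 3 = 14310 + 3 = 14313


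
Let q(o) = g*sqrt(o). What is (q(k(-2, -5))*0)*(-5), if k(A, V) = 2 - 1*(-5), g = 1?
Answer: 0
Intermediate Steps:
k(A, V) = 7 (k(A, V) = 2 + 5 = 7)
q(o) = sqrt(o) (q(o) = 1*sqrt(o) = sqrt(o))
(q(k(-2, -5))*0)*(-5) = (sqrt(7)*0)*(-5) = 0*(-5) = 0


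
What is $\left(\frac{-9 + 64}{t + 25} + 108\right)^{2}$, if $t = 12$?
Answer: $\frac{16410601}{1369} \approx 11987.0$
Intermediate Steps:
$\left(\frac{-9 + 64}{t + 25} + 108\right)^{2} = \left(\frac{-9 + 64}{12 + 25} + 108\right)^{2} = \left(\frac{55}{37} + 108\right)^{2} = \left(\frac{4051}{37}\right)^{2} = \frac{16410601}{1369}$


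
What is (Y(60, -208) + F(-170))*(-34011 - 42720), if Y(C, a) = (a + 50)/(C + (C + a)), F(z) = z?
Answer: 567886131/44 ≈ 1.2906e+7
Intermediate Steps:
Y(C, a) = (50 + a)/(a + 2*C)
(Y(60, -208) + F(-170))*(-34011 - 42720) = ((50 - 208)/(-208 + 2*60) - 170)*(-34011 - 42720) = (-158/(-208 + 120) - 170)*(-76731) = (-158/(-88) - 170)*(-76731) = (-1/88*(-158) - 170)*(-76731) = (79/44 - 170)*(-76731) = -7401/44*(-76731) = 567886131/44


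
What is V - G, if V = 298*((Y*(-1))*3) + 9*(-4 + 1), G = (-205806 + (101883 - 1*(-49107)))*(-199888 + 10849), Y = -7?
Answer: -10362355593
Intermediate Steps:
G = 10362361824 (G = (-205806 + (101883 + 49107))*(-189039) = (-205806 + 150990)*(-189039) = -54816*(-189039) = 10362361824)
V = 6231 (V = 298*(-7*(-1)*3) + 9*(-4 + 1) = 298*(7*3) + 9*(-3) = 298*21 - 27 = 6258 - 27 = 6231)
V - G = 6231 - 1*10362361824 = 6231 - 10362361824 = -10362355593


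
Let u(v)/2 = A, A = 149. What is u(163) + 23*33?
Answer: 1057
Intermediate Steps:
u(v) = 298 (u(v) = 2*149 = 298)
u(163) + 23*33 = 298 + 23*33 = 298 + 759 = 1057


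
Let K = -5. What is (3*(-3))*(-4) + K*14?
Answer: -34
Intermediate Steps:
(3*(-3))*(-4) + K*14 = (3*(-3))*(-4) - 5*14 = -9*(-4) - 70 = 36 - 70 = -34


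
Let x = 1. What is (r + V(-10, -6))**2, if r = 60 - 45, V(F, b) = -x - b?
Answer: 400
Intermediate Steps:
V(F, b) = -1 - b (V(F, b) = -1*1 - b = -1 - b)
r = 15
(r + V(-10, -6))**2 = (15 + (-1 - 1*(-6)))**2 = (15 + (-1 + 6))**2 = (15 + 5)**2 = 20**2 = 400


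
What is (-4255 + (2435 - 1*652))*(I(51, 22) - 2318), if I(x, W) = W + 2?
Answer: 5670768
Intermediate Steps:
I(x, W) = 2 + W
(-4255 + (2435 - 1*652))*(I(51, 22) - 2318) = (-4255 + (2435 - 1*652))*((2 + 22) - 2318) = (-4255 + (2435 - 652))*(24 - 2318) = (-4255 + 1783)*(-2294) = -2472*(-2294) = 5670768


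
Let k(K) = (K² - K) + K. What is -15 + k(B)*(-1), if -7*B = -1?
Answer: -736/49 ≈ -15.020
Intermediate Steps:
B = ⅐ (B = -⅐*(-1) = ⅐ ≈ 0.14286)
k(K) = K²
-15 + k(B)*(-1) = -15 + (⅐)²*(-1) = -15 + (1/49)*(-1) = -15 - 1/49 = -736/49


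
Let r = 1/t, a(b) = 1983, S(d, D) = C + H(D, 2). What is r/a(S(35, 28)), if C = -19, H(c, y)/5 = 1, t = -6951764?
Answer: -1/13785348012 ≈ -7.2541e-11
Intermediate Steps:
H(c, y) = 5 (H(c, y) = 5*1 = 5)
S(d, D) = -14 (S(d, D) = -19 + 5 = -14)
r = -1/6951764 (r = 1/(-6951764) = -1/6951764 ≈ -1.4385e-7)
r/a(S(35, 28)) = -1/6951764/1983 = -1/6951764*1/1983 = -1/13785348012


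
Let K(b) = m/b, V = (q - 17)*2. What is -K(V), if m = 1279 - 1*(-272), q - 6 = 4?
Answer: 1551/14 ≈ 110.79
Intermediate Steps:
q = 10 (q = 6 + 4 = 10)
V = -14 (V = (10 - 17)*2 = -7*2 = -14)
m = 1551 (m = 1279 + 272 = 1551)
K(b) = 1551/b
-K(V) = -1551/(-14) = -1551*(-1)/14 = -1*(-1551/14) = 1551/14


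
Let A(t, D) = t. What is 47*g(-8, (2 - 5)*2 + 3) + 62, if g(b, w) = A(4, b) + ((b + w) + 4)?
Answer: -79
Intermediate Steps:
g(b, w) = 8 + b + w (g(b, w) = 4 + ((b + w) + 4) = 4 + (4 + b + w) = 8 + b + w)
47*g(-8, (2 - 5)*2 + 3) + 62 = 47*(8 - 8 + ((2 - 5)*2 + 3)) + 62 = 47*(8 - 8 + (-3*2 + 3)) + 62 = 47*(8 - 8 + (-6 + 3)) + 62 = 47*(8 - 8 - 3) + 62 = 47*(-3) + 62 = -141 + 62 = -79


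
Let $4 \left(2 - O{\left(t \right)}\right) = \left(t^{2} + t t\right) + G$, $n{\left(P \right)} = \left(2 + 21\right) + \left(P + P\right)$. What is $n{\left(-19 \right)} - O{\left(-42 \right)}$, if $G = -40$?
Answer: $855$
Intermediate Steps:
$n{\left(P \right)} = 23 + 2 P$
$O{\left(t \right)} = 12 - \frac{t^{2}}{2}$ ($O{\left(t \right)} = 2 - \frac{\left(t^{2} + t t\right) - 40}{4} = 2 - \frac{\left(t^{2} + t^{2}\right) - 40}{4} = 2 - \frac{2 t^{2} - 40}{4} = 2 - \frac{-40 + 2 t^{2}}{4} = 2 - \left(-10 + \frac{t^{2}}{2}\right) = 12 - \frac{t^{2}}{2}$)
$n{\left(-19 \right)} - O{\left(-42 \right)} = \left(23 + 2 \left(-19\right)\right) - \left(12 - \frac{\left(-42\right)^{2}}{2}\right) = \left(23 - 38\right) - \left(12 - 882\right) = -15 - \left(12 - 882\right) = -15 - -870 = -15 + 870 = 855$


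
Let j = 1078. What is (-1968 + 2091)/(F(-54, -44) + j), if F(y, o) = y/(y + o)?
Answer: 147/1289 ≈ 0.11404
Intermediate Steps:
F(y, o) = y/(o + y)
(-1968 + 2091)/(F(-54, -44) + j) = (-1968 + 2091)/(-54/(-44 - 54) + 1078) = 123/(-54/(-98) + 1078) = 123/(-54*(-1/98) + 1078) = 123/(27/49 + 1078) = 123/(52849/49) = 123*(49/52849) = 147/1289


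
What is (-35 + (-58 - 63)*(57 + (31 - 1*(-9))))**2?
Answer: 138579984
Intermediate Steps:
(-35 + (-58 - 63)*(57 + (31 - 1*(-9))))**2 = (-35 - 121*(57 + (31 + 9)))**2 = (-35 - 121*(57 + 40))**2 = (-35 - 121*97)**2 = (-35 - 11737)**2 = (-11772)**2 = 138579984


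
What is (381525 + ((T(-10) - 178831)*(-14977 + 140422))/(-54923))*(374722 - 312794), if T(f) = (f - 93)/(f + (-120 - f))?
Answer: 2686922446357111/54923 ≈ 4.8922e+10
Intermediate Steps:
T(f) = 31/40 - f/120 (T(f) = (-93 + f)/(-120) = (-93 + f)*(-1/120) = 31/40 - f/120)
(381525 + ((T(-10) - 178831)*(-14977 + 140422))/(-54923))*(374722 - 312794) = (381525 + (((31/40 - 1/120*(-10)) - 178831)*(-14977 + 140422))/(-54923))*(374722 - 312794) = (381525 + (((31/40 + 1/12) - 178831)*125445)*(-1/54923))*61928 = (381525 + ((103/120 - 178831)*125445)*(-1/54923))*61928 = (381525 - 21459617/120*125445*(-1/54923))*61928 = (381525 - 179466776971/8*(-1/54923))*61928 = (381525 + 179466776971/439384)*61928 = (347102757571/439384)*61928 = 2686922446357111/54923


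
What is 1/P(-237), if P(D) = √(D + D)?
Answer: -I*√474/474 ≈ -0.045932*I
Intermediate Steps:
P(D) = √2*√D (P(D) = √(2*D) = √2*√D)
1/P(-237) = 1/(√2*√(-237)) = 1/(√2*(I*√237)) = 1/(I*√474) = -I*√474/474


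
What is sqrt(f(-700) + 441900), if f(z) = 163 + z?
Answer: sqrt(441363) ≈ 664.35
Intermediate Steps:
sqrt(f(-700) + 441900) = sqrt((163 - 700) + 441900) = sqrt(-537 + 441900) = sqrt(441363)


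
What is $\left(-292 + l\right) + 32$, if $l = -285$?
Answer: $-545$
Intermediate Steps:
$\left(-292 + l\right) + 32 = \left(-292 - 285\right) + 32 = -577 + 32 = -545$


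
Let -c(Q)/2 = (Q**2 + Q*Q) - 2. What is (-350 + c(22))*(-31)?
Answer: 70742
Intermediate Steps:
c(Q) = 4 - 4*Q**2 (c(Q) = -2*((Q**2 + Q*Q) - 2) = -2*((Q**2 + Q**2) - 2) = -2*(2*Q**2 - 2) = -2*(-2 + 2*Q**2) = 4 - 4*Q**2)
(-350 + c(22))*(-31) = (-350 + (4 - 4*22**2))*(-31) = (-350 + (4 - 4*484))*(-31) = (-350 + (4 - 1936))*(-31) = (-350 - 1932)*(-31) = -2282*(-31) = 70742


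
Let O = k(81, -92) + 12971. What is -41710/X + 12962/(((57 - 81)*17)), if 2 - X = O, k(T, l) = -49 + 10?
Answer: -836561/29308 ≈ -28.544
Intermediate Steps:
k(T, l) = -39
O = 12932 (O = -39 + 12971 = 12932)
X = -12930 (X = 2 - 1*12932 = 2 - 12932 = -12930)
-41710/X + 12962/(((57 - 81)*17)) = -41710/(-12930) + 12962/(((57 - 81)*17)) = -41710*(-1/12930) + 12962/((-24*17)) = 4171/1293 + 12962/(-408) = 4171/1293 + 12962*(-1/408) = 4171/1293 - 6481/204 = -836561/29308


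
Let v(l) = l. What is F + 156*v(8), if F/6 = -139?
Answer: 414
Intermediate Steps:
F = -834 (F = 6*(-139) = -834)
F + 156*v(8) = -834 + 156*8 = -834 + 1248 = 414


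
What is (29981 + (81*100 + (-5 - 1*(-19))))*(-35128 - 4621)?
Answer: -1514238155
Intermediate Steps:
(29981 + (81*100 + (-5 - 1*(-19))))*(-35128 - 4621) = (29981 + (8100 + (-5 + 19)))*(-39749) = (29981 + (8100 + 14))*(-39749) = (29981 + 8114)*(-39749) = 38095*(-39749) = -1514238155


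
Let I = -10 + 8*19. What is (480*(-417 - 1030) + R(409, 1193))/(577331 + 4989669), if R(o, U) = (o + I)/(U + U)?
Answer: -1657219609/13282862000 ≈ -0.12476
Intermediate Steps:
I = 142 (I = -10 + 152 = 142)
R(o, U) = (142 + o)/(2*U) (R(o, U) = (o + 142)/(U + U) = (142 + o)/((2*U)) = (142 + o)*(1/(2*U)) = (142 + o)/(2*U))
(480*(-417 - 1030) + R(409, 1193))/(577331 + 4989669) = (480*(-417 - 1030) + (½)*(142 + 409)/1193)/(577331 + 4989669) = (480*(-1447) + (½)*(1/1193)*551)/5567000 = (-694560 + 551/2386)*(1/5567000) = -1657219609/2386*1/5567000 = -1657219609/13282862000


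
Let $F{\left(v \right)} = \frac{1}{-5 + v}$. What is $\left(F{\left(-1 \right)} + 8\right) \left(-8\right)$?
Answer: $- \frac{188}{3} \approx -62.667$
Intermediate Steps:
$\left(F{\left(-1 \right)} + 8\right) \left(-8\right) = \left(\frac{1}{-5 - 1} + 8\right) \left(-8\right) = \left(\frac{1}{-6} + 8\right) \left(-8\right) = \left(- \frac{1}{6} + 8\right) \left(-8\right) = \frac{47}{6} \left(-8\right) = - \frac{188}{3}$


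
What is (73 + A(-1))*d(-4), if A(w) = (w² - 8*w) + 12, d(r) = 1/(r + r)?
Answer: -47/4 ≈ -11.750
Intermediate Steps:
d(r) = 1/(2*r)
A(w) = 12 + w² - 8*w
(73 + A(-1))*d(-4) = (73 + (12 + (-1)² - 8*(-1)))*((½)/(-4)) = (73 + (12 + 1 + 8))*((½)*(-¼)) = (73 + 21)*(-⅛) = 94*(-⅛) = -47/4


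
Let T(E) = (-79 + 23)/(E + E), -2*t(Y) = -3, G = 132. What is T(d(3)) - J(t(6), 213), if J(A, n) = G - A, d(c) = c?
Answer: -839/6 ≈ -139.83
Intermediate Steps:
t(Y) = 3/2 (t(Y) = -1/2*(-3) = 3/2)
J(A, n) = 132 - A
T(E) = -28/E (T(E) = -56*1/(2*E) = -28/E)
T(d(3)) - J(t(6), 213) = -28/3 - (132 - 1*3/2) = -28*1/3 - (132 - 3/2) = -28/3 - 1*261/2 = -28/3 - 261/2 = -839/6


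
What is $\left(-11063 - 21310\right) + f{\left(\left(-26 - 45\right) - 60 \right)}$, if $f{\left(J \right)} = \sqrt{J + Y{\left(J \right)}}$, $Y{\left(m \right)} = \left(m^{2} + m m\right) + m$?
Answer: $-32373 + 2 \sqrt{8515} \approx -32188.0$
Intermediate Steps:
$Y{\left(m \right)} = m + 2 m^{2}$ ($Y{\left(m \right)} = \left(m^{2} + m^{2}\right) + m = 2 m^{2} + m = m + 2 m^{2}$)
$f{\left(J \right)} = \sqrt{J + J \left(1 + 2 J\right)}$
$\left(-11063 - 21310\right) + f{\left(\left(-26 - 45\right) - 60 \right)} = \left(-11063 - 21310\right) + \sqrt{2} \sqrt{\left(\left(-26 - 45\right) - 60\right) \left(1 - 131\right)} = -32373 + \sqrt{2} \sqrt{\left(-71 - 60\right) \left(1 - 131\right)} = -32373 + \sqrt{2} \sqrt{- 131 \left(1 - 131\right)} = -32373 + \sqrt{2} \sqrt{\left(-131\right) \left(-130\right)} = -32373 + \sqrt{2} \sqrt{17030} = -32373 + 2 \sqrt{8515}$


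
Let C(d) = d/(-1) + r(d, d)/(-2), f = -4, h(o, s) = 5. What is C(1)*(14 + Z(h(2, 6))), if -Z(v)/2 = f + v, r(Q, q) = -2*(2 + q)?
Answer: 24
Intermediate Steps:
r(Q, q) = -4 - 2*q
Z(v) = 8 - 2*v (Z(v) = -2*(-4 + v) = 8 - 2*v)
C(d) = 2 (C(d) = d/(-1) + (-4 - 2*d)/(-2) = d*(-1) + (-4 - 2*d)*(-½) = -d + (2 + d) = 2)
C(1)*(14 + Z(h(2, 6))) = 2*(14 + (8 - 2*5)) = 2*(14 + (8 - 10)) = 2*(14 - 2) = 2*12 = 24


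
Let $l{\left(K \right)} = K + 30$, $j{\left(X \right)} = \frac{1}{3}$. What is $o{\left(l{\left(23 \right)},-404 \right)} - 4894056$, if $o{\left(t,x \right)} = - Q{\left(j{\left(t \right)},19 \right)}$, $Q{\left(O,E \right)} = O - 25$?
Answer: $- \frac{14682094}{3} \approx -4.894 \cdot 10^{6}$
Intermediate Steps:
$j{\left(X \right)} = \frac{1}{3}$
$l{\left(K \right)} = 30 + K$
$Q{\left(O,E \right)} = -25 + O$ ($Q{\left(O,E \right)} = O - 25 = -25 + O$)
$o{\left(t,x \right)} = \frac{74}{3}$ ($o{\left(t,x \right)} = - (-25 + \frac{1}{3}) = \left(-1\right) \left(- \frac{74}{3}\right) = \frac{74}{3}$)
$o{\left(l{\left(23 \right)},-404 \right)} - 4894056 = \frac{74}{3} - 4894056 = - \frac{14682094}{3}$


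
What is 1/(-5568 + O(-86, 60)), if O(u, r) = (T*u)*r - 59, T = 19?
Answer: -1/103667 ≈ -9.6463e-6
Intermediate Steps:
O(u, r) = -59 + 19*r*u (O(u, r) = (19*u)*r - 59 = 19*r*u - 59 = -59 + 19*r*u)
1/(-5568 + O(-86, 60)) = 1/(-5568 + (-59 + 19*60*(-86))) = 1/(-5568 + (-59 - 98040)) = 1/(-5568 - 98099) = 1/(-103667) = -1/103667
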